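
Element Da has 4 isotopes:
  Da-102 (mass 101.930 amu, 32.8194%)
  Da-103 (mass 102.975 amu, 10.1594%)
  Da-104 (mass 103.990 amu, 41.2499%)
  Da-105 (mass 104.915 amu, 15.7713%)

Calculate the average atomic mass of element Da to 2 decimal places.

Weight each isotope mass by its fractional abundance: 0.328194 × 101.930 + 0.101594 × 102.975 + 0.412499 × 103.990 + 0.157713 × 104.915
= 33.4528 + 10.4616 + 42.8958 + 16.5465 = 103.3567 amu

103.36 amu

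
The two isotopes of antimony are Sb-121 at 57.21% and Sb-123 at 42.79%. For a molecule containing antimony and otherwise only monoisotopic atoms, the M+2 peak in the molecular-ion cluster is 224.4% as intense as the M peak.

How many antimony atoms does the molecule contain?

For n independent Sb atoms, I(M+2)/I(M) = n · (abundance Sb-123) / (abundance Sb-121) = n · 0.4279/0.5721.
n = 2.244 × 0.5721/0.4279 = 3.00 ≈ 3

3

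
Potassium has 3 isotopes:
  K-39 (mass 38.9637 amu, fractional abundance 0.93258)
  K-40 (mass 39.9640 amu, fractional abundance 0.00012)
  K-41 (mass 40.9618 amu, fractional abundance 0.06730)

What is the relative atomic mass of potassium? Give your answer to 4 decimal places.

The abundance-weighted mean is 0.93258 × 38.9637 + 0.00012 × 39.9640 + 0.06730 × 40.9618
= 36.33677 + 0.00480 + 2.75673 = 39.09830 amu

39.0983 amu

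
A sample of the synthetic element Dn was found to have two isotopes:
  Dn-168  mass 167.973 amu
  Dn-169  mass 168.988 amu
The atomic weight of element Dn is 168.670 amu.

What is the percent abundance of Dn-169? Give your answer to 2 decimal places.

Writing the weighted mean with unknown fraction x of Dn-168:
167.973·x + 168.988·(1 − x) = 168.670
(167.973 − 168.988)·x = 168.670 − 168.988
x = -0.318 / -1.015 = 0.31330 → 31.33% Dn-168, 68.67% Dn-169.

68.67%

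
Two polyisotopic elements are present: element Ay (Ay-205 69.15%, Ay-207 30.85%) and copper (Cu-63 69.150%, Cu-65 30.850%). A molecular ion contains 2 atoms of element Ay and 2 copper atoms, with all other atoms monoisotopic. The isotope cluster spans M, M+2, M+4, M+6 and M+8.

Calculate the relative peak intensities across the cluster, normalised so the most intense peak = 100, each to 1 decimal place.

56.0 : 100.0 : 66.9 : 19.9 : 2.2

Element Ay pattern (n=2): 0.47817225 : 0.4266555 : 0.09517225
Copper pattern (n=2): 0.47817225 : 0.4266555 : 0.09517225
Convolve the two distributions (both contribute in 2-u steps):
  M: 0.47817225×0.47817225 = 0.228649
  M+2: 0.47817225×0.4266555 + 0.4266555×0.47817225 = 0.408030
  M+4: 0.47817225×0.09517225 + 0.4266555×0.4266555 + 0.09517225×0.47817225 = 0.273052
  M+6: 0.4266555×0.09517225 + 0.09517225×0.4266555 = 0.081212
  M+8: 0.09517225×0.09517225 = 0.009058
Scale to base peak (0.408030) = 100: 56.0 : 100.0 : 66.9 : 19.9 : 2.2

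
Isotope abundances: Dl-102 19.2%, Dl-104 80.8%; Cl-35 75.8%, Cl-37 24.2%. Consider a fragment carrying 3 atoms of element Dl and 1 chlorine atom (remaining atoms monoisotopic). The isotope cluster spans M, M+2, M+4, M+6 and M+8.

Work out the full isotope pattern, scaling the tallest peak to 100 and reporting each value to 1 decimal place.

1.1 : 14.1 : 62.5 : 100.0 : 26.0

Element Dl pattern (n=3): 0.00707789 : 0.08935834 : 0.37604966 : 0.52751411
Chlorine pattern (n=1): 0.7580 : 0.2420
Convolve the two distributions (both contribute in 2-u steps):
  M: 0.00707789×0.7580 = 0.005365
  M+2: 0.00707789×0.2420 + 0.08935834×0.7580 = 0.069446
  M+4: 0.08935834×0.2420 + 0.37604966×0.7580 = 0.306670
  M+6: 0.37604966×0.2420 + 0.52751411×0.7580 = 0.490860
  M+8: 0.52751411×0.2420 = 0.127658
Scale to base peak (0.490860) = 100: 1.1 : 14.1 : 62.5 : 100.0 : 26.0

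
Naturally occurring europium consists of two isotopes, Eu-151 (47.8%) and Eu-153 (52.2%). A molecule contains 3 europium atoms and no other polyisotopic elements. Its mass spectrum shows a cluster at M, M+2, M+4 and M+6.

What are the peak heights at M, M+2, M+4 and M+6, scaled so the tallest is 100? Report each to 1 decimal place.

Expanding (0.478 + 0.522)^3:
P(M) = 0.478^3 = 0.109215
P(M+2) = 3 × 0.478^2 × 0.522^1 = 0.357806
P(M+4) = 3 × 0.478^1 × 0.522^2 = 0.390742
P(M+6) = 0.522^3 = 0.142237
The M+4 peak is largest (0.390742); scaling to 100 gives 28.0 : 91.6 : 100.0 : 36.4.

28.0 : 91.6 : 100.0 : 36.4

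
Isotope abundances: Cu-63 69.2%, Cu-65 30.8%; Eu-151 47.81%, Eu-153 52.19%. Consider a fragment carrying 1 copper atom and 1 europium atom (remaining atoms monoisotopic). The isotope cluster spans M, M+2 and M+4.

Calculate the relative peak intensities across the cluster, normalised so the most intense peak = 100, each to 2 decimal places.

65.07 : 100.00 : 31.62

Copper pattern (n=1): 0.6920 : 0.3080
Europium pattern (n=1): 0.4781 : 0.5219
Convolve the two distributions (both contribute in 2-u steps):
  M: 0.6920×0.4781 = 0.330845
  M+2: 0.6920×0.5219 + 0.3080×0.4781 = 0.508410
  M+4: 0.3080×0.5219 = 0.160745
Scale to base peak (0.508410) = 100: 65.07 : 100.00 : 31.62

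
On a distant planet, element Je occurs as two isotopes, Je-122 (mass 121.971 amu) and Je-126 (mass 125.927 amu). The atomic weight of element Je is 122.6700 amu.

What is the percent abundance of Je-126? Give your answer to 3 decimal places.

17.669%

With x = fraction of Je-122 (so Je-126 is 1 − x):
121.971·x + 125.927·(1 − x) = 122.6700
(121.971 − 125.927)·x = 122.6700 − 125.927
x = -3.2570 / -3.956 = 0.82331 → 82.331% Je-122, 17.669% Je-126.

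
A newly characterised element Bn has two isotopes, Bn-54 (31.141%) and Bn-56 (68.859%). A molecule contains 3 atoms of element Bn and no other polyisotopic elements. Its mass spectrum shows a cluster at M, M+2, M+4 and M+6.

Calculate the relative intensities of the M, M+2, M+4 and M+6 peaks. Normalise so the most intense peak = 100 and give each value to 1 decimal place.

6.8 : 45.2 : 100.0 : 73.7

The 3 Bn atoms are independent, so intensities follow the terms of (0.31141 + 0.68859)^3.
P(M) = 0.31141^3 = 0.030199
P(M+2) = 3 × 0.31141^2 × 0.68859^1 = 0.200331
P(M+4) = 3 × 0.31141^1 × 0.68859^2 = 0.442971
P(M+6) = 0.68859^3 = 0.326499
The M+4 peak is largest (0.442971); scaling to 100 gives 6.8 : 45.2 : 100.0 : 73.7.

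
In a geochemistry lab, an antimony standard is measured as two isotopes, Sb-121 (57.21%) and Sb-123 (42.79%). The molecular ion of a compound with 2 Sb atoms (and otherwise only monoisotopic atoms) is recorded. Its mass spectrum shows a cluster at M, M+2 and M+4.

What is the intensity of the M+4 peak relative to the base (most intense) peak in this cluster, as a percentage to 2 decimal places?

(0.5721 + 0.4279)^2 gives M 0.3273, M+2 0.4896, M+4 0.1831; the largest is M+2.
P(M+2) = C(2,1) × 0.5721^1 × 0.4279^1 = 2 × 0.5721 × 0.4279 = 0.489603 (base)
P(M+4) = C(2,2) × 0.5721^0 × 0.4279^2 = 1 × 1.0000 × 0.18309841 = 0.183098
Relative intensity = 0.183098 / 0.489603 × 100 = 37.40

37.40%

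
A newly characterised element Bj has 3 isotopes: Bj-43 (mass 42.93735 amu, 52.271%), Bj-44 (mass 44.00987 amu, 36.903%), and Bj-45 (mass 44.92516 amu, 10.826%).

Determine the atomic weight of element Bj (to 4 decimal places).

43.5483 amu

The abundance-weighted mean is 0.52271 × 42.93735 + 0.36903 × 44.00987 + 0.10826 × 44.92516
= 22.443782 + 16.240962 + 4.863598 = 43.548342 amu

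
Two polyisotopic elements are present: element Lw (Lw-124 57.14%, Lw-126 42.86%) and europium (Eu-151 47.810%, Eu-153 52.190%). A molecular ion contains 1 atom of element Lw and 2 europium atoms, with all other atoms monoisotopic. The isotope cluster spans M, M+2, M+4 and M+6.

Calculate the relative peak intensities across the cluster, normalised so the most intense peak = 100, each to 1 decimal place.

Element Lw pattern (n=1): 0.5714 : 0.4286
Europium pattern (n=2): 0.22857961 : 0.49904078 : 0.27237961
Convolve the two distributions (both contribute in 2-u steps):
  M: 0.5714×0.22857961 = 0.130610
  M+2: 0.5714×0.49904078 + 0.4286×0.22857961 = 0.383121
  M+4: 0.5714×0.27237961 + 0.4286×0.49904078 = 0.369527
  M+6: 0.4286×0.27237961 = 0.116742
Scale to base peak (0.383121) = 100: 34.1 : 100.0 : 96.5 : 30.5

34.1 : 100.0 : 96.5 : 30.5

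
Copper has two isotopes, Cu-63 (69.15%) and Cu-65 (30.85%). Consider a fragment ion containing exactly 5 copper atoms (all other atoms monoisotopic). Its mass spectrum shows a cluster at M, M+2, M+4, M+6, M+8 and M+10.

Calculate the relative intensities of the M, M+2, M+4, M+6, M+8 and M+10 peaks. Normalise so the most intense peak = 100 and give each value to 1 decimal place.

44.8 : 100.0 : 89.2 : 39.8 : 8.9 : 0.8

Each Cu atom is independently Cu-63 (p = 0.6915) or Cu-65 (q = 0.3085); the cluster is the binomial expansion (p + q)^5.
P(M) = 0.6915^5 = 0.158111
P(M+2) = 5 × 0.6915^4 × 0.3085^1 = 0.352691
P(M+4) = 10 × 0.6915^3 × 0.3085^2 = 0.314693
P(M+6) = 10 × 0.6915^2 × 0.3085^3 = 0.140394
P(M+8) = 5 × 0.6915^1 × 0.3085^4 = 0.031317
P(M+10) = 0.3085^5 = 0.002794
The M+2 peak is largest (0.352691); scaling to 100 gives 44.8 : 100.0 : 89.2 : 39.8 : 8.9 : 0.8.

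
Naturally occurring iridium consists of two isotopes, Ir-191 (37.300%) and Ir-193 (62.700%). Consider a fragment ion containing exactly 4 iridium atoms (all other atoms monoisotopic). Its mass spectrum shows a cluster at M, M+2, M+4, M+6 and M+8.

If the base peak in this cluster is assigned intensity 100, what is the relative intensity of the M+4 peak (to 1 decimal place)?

89.2

Binomial terms of (0.37300 + 0.62700)^4: M 0.0194, M+2 0.1302, M+4 0.3282, M+6 0.3678, M+8 0.1546 → M+6 is the base peak.
P(M+6) = C(4,3) × 0.37300^1 × 0.62700^3 = 4 × 0.3730 × 0.24649188 = 0.367766 (base)
P(M+4) = C(4,2) × 0.37300^2 × 0.62700^2 = 6 × 0.139129 × 0.393129 = 0.328174
Relative intensity = 0.328174 / 0.367766 × 100 = 89.2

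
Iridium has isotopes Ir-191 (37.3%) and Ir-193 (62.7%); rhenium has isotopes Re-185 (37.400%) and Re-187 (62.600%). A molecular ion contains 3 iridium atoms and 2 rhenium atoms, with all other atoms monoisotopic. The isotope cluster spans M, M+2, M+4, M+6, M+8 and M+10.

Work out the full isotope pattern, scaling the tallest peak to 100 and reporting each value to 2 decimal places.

Iridium pattern (n=3): 0.05189512 : 0.26170165 : 0.43991135 : 0.24649188
Rhenium pattern (n=2): 0.139876 : 0.468248 : 0.391876
Convolve the two distributions (both contribute in 2-u steps):
  M: 0.05189512×0.139876 = 0.007259
  M+2: 0.05189512×0.468248 + 0.26170165×0.139876 = 0.060906
  M+4: 0.05189512×0.391876 + 0.26170165×0.468248 + 0.43991135×0.139876 = 0.204411
  M+6: 0.26170165×0.391876 + 0.43991135×0.468248 + 0.24649188×0.139876 = 0.343021
  M+8: 0.43991135×0.391876 + 0.24649188×0.468248 = 0.287810
  M+10: 0.24649188×0.391876 = 0.096594
Scale to base peak (0.343021) = 100: 2.12 : 17.76 : 59.59 : 100.00 : 83.90 : 28.16

2.12 : 17.76 : 59.59 : 100.00 : 83.90 : 28.16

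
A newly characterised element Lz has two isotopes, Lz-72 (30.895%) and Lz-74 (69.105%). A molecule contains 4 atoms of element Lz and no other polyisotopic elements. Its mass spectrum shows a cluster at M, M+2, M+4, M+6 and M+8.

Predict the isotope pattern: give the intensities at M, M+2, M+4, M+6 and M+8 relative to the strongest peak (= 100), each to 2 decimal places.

2.23 : 19.99 : 67.06 : 100.00 : 55.92

Expanding (0.30895 + 0.69105)^4:
P(M) = 0.30895^4 = 0.009111
P(M+2) = 4 × 0.30895^3 × 0.69105^1 = 0.081514
P(M+4) = 6 × 0.30895^2 × 0.69105^2 = 0.273493
P(M+6) = 4 × 0.30895^1 × 0.69105^3 = 0.407828
P(M+8) = 0.69105^4 = 0.228054
The M+6 peak is largest (0.407828); scaling to 100 gives 2.23 : 19.99 : 67.06 : 100.00 : 55.92.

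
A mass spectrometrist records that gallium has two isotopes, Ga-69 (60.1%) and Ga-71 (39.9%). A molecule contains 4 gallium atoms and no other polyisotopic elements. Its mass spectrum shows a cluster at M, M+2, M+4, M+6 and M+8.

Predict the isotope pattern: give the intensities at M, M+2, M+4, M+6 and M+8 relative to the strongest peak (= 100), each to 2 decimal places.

Expanding (0.601 + 0.399)^4:
P(M) = 0.601^4 = 0.130466
P(M+2) = 4 × 0.601^3 × 0.399^1 = 0.346463
P(M+4) = 6 × 0.601^2 × 0.399^2 = 0.345021
P(M+6) = 4 × 0.601^1 × 0.399^3 = 0.152705
P(M+8) = 0.399^4 = 0.025345
The M+2 peak is largest (0.346463); scaling to 100 gives 37.66 : 100.00 : 99.58 : 44.08 : 7.32.

37.66 : 100.00 : 99.58 : 44.08 : 7.32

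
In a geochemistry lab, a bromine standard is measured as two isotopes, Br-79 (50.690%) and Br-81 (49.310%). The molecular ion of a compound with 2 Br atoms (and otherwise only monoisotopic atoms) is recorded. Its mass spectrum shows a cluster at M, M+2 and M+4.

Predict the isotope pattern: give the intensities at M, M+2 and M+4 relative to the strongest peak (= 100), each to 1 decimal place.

51.4 : 100.0 : 48.6

Each Br atom is independently Br-79 (p = 0.50690) or Br-81 (q = 0.49310); the cluster is the binomial expansion (p + q)^2.
P(M) = 0.50690^2 = 0.256948
P(M+2) = 2 × 0.50690^1 × 0.49310^1 = 0.499905
P(M+4) = 0.49310^2 = 0.243148
The M+2 peak is largest (0.499905); scaling to 100 gives 51.4 : 100.0 : 48.6.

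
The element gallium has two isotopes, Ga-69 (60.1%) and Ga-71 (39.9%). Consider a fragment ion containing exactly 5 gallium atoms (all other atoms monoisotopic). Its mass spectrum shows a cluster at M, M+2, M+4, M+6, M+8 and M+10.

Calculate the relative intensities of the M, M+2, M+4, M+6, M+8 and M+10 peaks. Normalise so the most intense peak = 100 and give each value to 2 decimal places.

22.69 : 75.31 : 100.00 : 66.39 : 22.04 : 2.93

Expanding (0.601 + 0.399)^5:
P(M) = 0.601^5 = 0.078410
P(M+2) = 5 × 0.601^4 × 0.399^1 = 0.260280
P(M+4) = 10 × 0.601^3 × 0.399^2 = 0.345596
P(M+6) = 10 × 0.601^2 × 0.399^3 = 0.229439
P(M+8) = 5 × 0.601^1 × 0.399^4 = 0.076162
P(M+10) = 0.399^5 = 0.010113
The M+4 peak is largest (0.345596); scaling to 100 gives 22.69 : 75.31 : 100.00 : 66.39 : 22.04 : 2.93.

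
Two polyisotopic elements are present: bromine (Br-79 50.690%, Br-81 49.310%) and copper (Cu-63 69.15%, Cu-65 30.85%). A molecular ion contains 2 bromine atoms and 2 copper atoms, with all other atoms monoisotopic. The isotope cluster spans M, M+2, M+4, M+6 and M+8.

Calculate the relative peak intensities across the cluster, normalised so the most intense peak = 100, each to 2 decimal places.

34.71 : 98.49 : 100.00 : 42.74 : 6.54

Bromine pattern (n=2): 0.25694761 : 0.49990478 : 0.24314761
Copper pattern (n=2): 0.47817225 : 0.4266555 : 0.09517225
Convolve the two distributions (both contribute in 2-u steps):
  M: 0.25694761×0.47817225 = 0.122865
  M+2: 0.25694761×0.4266555 + 0.49990478×0.47817225 = 0.348669
  M+4: 0.25694761×0.09517225 + 0.49990478×0.4266555 + 0.24314761×0.47817225 = 0.354008
  M+6: 0.49990478×0.09517225 + 0.24314761×0.4266555 = 0.151317
  M+8: 0.24314761×0.09517225 = 0.023141
Scale to base peak (0.354008) = 100: 34.71 : 98.49 : 100.00 : 42.74 : 6.54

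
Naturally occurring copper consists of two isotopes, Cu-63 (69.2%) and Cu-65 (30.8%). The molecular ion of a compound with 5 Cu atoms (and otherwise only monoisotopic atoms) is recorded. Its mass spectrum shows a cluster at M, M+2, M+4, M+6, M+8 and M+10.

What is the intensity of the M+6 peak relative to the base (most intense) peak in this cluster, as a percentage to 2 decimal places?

39.62%

Binomial terms of (0.692 + 0.308)^5: M 0.1587, M+2 0.3531, M+4 0.3144, M+6 0.1399, M+8 0.0311, M+10 0.0028 → M+2 is the base peak.
P(M+2) = C(5,1) × 0.692^4 × 0.308^1 = 5 × 0.22931073 × 0.3080 = 0.353139 (base)
P(M+6) = C(5,3) × 0.692^2 × 0.308^3 = 10 × 0.478864 × 0.02921811 = 0.139915
Relative intensity = 0.139915 / 0.353139 × 100 = 39.62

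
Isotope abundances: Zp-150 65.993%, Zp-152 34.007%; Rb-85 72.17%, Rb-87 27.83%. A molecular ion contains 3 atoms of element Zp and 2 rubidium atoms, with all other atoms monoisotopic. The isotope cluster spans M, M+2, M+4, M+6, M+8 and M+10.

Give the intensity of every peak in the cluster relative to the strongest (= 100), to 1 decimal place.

Element Zp pattern (n=3): 0.28740453 : 0.44430921 : 0.22895797 : 0.03932828
Rubidium pattern (n=2): 0.52085089 : 0.40169822 : 0.07745089
Convolve the two distributions (both contribute in 2-u steps):
  M: 0.28740453×0.52085089 = 0.149695
  M+2: 0.28740453×0.40169822 + 0.44430921×0.52085089 = 0.346869
  M+4: 0.28740453×0.07745089 + 0.44430921×0.40169822 + 0.22895797×0.52085089 = 0.319991
  M+6: 0.44430921×0.07745089 + 0.22895797×0.40169822 + 0.03932828×0.52085089 = 0.146868
  M+8: 0.22895797×0.07745089 + 0.03932828×0.40169822 = 0.033531
  M+10: 0.03932828×0.07745089 = 0.003046
Scale to base peak (0.346869) = 100: 43.2 : 100.0 : 92.3 : 42.3 : 9.7 : 0.9

43.2 : 100.0 : 92.3 : 42.3 : 9.7 : 0.9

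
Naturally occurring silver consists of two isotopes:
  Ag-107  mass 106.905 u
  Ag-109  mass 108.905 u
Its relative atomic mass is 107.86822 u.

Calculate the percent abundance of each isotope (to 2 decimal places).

Ag-107: 51.84%, Ag-109: 48.16%

With x = fraction of Ag-107 (so Ag-109 is 1 − x):
106.905·x + 108.905·(1 − x) = 107.86822
(106.905 − 108.905)·x = 107.86822 − 108.905
x = -1.03678 / -2.000 = 0.51839 → 51.84% Ag-107, 48.16% Ag-109.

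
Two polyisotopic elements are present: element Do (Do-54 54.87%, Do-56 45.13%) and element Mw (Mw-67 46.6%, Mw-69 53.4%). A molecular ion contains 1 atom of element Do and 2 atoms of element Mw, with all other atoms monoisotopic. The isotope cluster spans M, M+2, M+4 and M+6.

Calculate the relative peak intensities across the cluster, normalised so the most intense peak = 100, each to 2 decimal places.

31.27 : 97.38 : 100.00 : 33.77

Element Do pattern (n=1): 0.5487 : 0.4513
Element Mw pattern (n=2): 0.217156 : 0.497688 : 0.285156
Convolve the two distributions (both contribute in 2-u steps):
  M: 0.5487×0.217156 = 0.119153
  M+2: 0.5487×0.497688 + 0.4513×0.217156 = 0.371084
  M+4: 0.5487×0.285156 + 0.4513×0.497688 = 0.381072
  M+6: 0.4513×0.285156 = 0.128691
Scale to base peak (0.381072) = 100: 31.27 : 97.38 : 100.00 : 33.77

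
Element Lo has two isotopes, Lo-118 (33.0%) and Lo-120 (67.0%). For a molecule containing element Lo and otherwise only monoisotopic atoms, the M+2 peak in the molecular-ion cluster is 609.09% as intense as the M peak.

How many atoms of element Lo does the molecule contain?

3

With n Lo atoms, P(M+2)/P(M) = C(n,1)·p^(n−1)q / p^n = n·q/p = n · 0.670/0.330.
n = 6.0909 × 0.330/0.670 = 3.00 ≈ 3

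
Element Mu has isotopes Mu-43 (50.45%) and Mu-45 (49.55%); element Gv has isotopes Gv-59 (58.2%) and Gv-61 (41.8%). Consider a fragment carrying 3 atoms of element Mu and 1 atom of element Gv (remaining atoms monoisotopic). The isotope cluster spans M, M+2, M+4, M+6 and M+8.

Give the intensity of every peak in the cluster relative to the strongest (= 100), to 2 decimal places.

Element Mu pattern (n=3): 0.12840547 : 0.37834435 : 0.3715949 : 0.12165528
Element Gv pattern (n=1): 0.5820 : 0.4180
Convolve the two distributions (both contribute in 2-u steps):
  M: 0.12840547×0.5820 = 0.074732
  M+2: 0.12840547×0.4180 + 0.37834435×0.5820 = 0.273870
  M+4: 0.37834435×0.4180 + 0.3715949×0.5820 = 0.374416
  M+6: 0.3715949×0.4180 + 0.12165528×0.5820 = 0.226130
  M+8: 0.12165528×0.4180 = 0.050852
Scale to base peak (0.374416) = 100: 19.96 : 73.15 : 100.00 : 60.40 : 13.58

19.96 : 73.15 : 100.00 : 60.40 : 13.58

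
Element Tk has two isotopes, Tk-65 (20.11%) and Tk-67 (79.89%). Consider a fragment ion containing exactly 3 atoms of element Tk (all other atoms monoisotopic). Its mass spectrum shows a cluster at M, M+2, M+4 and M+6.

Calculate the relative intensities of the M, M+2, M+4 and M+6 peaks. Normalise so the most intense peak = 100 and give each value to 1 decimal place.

Expanding (0.2011 + 0.7989)^3:
P(M) = 0.2011^3 = 0.008133
P(M+2) = 3 × 0.2011^2 × 0.7989^1 = 0.096925
P(M+4) = 3 × 0.2011^1 × 0.7989^2 = 0.385051
P(M+6) = 0.7989^3 = 0.509891
The M+6 peak is largest (0.509891); scaling to 100 gives 1.6 : 19.0 : 75.5 : 100.0.

1.6 : 19.0 : 75.5 : 100.0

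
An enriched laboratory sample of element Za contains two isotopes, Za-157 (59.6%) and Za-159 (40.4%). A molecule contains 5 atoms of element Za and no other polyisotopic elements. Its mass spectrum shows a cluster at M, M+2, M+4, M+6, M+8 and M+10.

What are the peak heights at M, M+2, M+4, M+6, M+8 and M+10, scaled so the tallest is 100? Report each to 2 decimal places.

21.76 : 73.76 : 100.00 : 67.79 : 22.97 : 3.11

The 5 Za atoms are independent, so intensities follow the terms of (0.596 + 0.404)^5.
P(M) = 0.596^5 = 0.075202
P(M+2) = 5 × 0.596^4 × 0.404^1 = 0.254880
P(M+4) = 10 × 0.596^3 × 0.404^2 = 0.345543
P(M+6) = 10 × 0.596^2 × 0.404^3 = 0.234227
P(M+8) = 5 × 0.596^1 × 0.404^4 = 0.079386
P(M+10) = 0.404^5 = 0.010762
The M+4 peak is largest (0.345543); scaling to 100 gives 21.76 : 73.76 : 100.00 : 67.79 : 22.97 : 3.11.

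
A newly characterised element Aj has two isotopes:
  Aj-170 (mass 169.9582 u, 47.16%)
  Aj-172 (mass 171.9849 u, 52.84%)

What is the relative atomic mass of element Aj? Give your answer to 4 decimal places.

Average mass = Σ (abundance × isotope mass) = 0.4716 × 169.9582 + 0.5284 × 171.9849
= 80.15229 + 90.87682 = 171.02911 u

171.0291 u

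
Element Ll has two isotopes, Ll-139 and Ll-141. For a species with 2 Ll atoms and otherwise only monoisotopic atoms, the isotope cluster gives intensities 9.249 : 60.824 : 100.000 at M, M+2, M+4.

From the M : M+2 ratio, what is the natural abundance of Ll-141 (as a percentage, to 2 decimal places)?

If p is the fraction of Ll that is Ll-139, then I(M+2)/I(M) = [C(2,1)·p^1·(1−p)] / p^2 = 2·(1−p)/p = 60.824/9.249 = 6.5763
(1−p)/p = 6.5763/2 = 3.2881  ⇒  p = 1/(1 + 3.2881) = 0.2332
Ll-139: 23.32%, Ll-141: 76.68%.

76.68%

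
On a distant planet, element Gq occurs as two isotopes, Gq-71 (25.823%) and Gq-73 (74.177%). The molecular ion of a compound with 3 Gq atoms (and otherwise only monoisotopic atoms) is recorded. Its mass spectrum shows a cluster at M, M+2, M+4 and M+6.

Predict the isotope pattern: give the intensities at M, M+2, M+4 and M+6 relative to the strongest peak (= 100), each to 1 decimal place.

4.0 : 34.8 : 100.0 : 95.8

Expanding (0.25823 + 0.74177)^3:
P(M) = 0.25823^3 = 0.017219
P(M+2) = 3 × 0.25823^2 × 0.74177^1 = 0.148390
P(M+4) = 3 × 0.25823^1 × 0.74177^2 = 0.426252
P(M+6) = 0.74177^3 = 0.408139
The M+4 peak is largest (0.426252); scaling to 100 gives 4.0 : 34.8 : 100.0 : 95.8.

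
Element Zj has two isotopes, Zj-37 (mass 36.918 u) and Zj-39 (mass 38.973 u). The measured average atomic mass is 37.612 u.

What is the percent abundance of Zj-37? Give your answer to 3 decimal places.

With x = fraction of Zj-37 (so Zj-39 is 1 − x):
36.918·x + 38.973·(1 − x) = 37.612
(36.918 − 38.973)·x = 37.612 − 38.973
x = -1.361 / -2.055 = 0.66229 → 66.229% Zj-37, 33.771% Zj-39.

66.229%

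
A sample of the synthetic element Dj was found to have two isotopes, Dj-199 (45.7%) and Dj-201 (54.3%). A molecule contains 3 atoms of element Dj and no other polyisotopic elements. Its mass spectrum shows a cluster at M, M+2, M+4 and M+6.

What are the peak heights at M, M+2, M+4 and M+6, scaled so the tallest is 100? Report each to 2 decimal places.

23.61 : 84.16 : 100.00 : 39.61

Expanding (0.457 + 0.543)^3:
P(M) = 0.457^3 = 0.095444
P(M+2) = 3 × 0.457^2 × 0.543^1 = 0.340215
P(M+4) = 3 × 0.457^1 × 0.543^2 = 0.404238
P(M+6) = 0.543^3 = 0.160103
The M+4 peak is largest (0.404238); scaling to 100 gives 23.61 : 84.16 : 100.00 : 39.61.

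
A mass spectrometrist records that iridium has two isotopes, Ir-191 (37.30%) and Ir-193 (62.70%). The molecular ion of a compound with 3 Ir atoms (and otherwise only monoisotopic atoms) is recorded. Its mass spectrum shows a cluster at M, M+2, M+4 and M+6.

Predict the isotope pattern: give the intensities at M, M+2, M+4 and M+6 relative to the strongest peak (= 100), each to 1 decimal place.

The 3 Ir atoms are independent, so intensities follow the terms of (0.3730 + 0.6270)^3.
P(M) = 0.3730^3 = 0.051895
P(M+2) = 3 × 0.3730^2 × 0.6270^1 = 0.261702
P(M+4) = 3 × 0.3730^1 × 0.6270^2 = 0.439911
P(M+6) = 0.6270^3 = 0.246492
The M+4 peak is largest (0.439911); scaling to 100 gives 11.8 : 59.5 : 100.0 : 56.0.

11.8 : 59.5 : 100.0 : 56.0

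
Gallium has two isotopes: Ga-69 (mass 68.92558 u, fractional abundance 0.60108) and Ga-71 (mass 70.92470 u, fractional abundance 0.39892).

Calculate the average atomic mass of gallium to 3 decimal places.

Weight each isotope mass by its fractional abundance: 0.60108 × 68.92558 + 0.39892 × 70.92470
= 41.429788 + 28.293281 = 69.723069 u

69.723 u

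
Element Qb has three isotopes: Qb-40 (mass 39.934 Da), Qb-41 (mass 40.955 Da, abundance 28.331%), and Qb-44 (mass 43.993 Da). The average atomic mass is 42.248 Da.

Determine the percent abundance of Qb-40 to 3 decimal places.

The remaining 71.669% is split between Qb-40 (fraction x) and Qb-44 (fraction 0.71669 − x).
Substituting: 39.934x + 43.993(0.71669 − x) = 30.64503895
(39.934 − 43.993)x = -0.88430422  ⇒  x = 0.21786, y = 0.49883
Qb-40: 21.786%, Qb-44: 49.883%.

21.786%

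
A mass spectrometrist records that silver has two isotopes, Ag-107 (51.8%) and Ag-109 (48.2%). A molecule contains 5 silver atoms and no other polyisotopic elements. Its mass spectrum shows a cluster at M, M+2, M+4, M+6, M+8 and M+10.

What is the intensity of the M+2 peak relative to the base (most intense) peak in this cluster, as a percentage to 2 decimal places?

(0.518 + 0.482)^5 gives M 0.0373, M+2 0.1735, M+4 0.3229, M+6 0.3005, M+8 0.1398, M+10 0.0260; the largest is M+4.
P(M+4) = C(5,2) × 0.518^3 × 0.482^2 = 10 × 0.13899183 × 0.232324 = 0.322911 (base)
P(M+2) = C(5,1) × 0.518^4 × 0.482^1 = 5 × 0.07199777 × 0.4820 = 0.173515
Relative intensity = 0.173515 / 0.322911 × 100 = 53.73

53.73%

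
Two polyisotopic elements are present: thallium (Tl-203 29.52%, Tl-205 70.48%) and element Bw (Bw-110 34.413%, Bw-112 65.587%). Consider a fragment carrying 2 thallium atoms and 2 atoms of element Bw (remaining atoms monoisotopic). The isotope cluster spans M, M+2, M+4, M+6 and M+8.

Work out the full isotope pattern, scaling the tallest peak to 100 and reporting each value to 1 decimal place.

Thallium pattern (n=2): 0.08714304 : 0.41611392 : 0.49674304
Element Bw pattern (n=2): 0.11842546 : 0.45140909 : 0.43016546
Convolve the two distributions (both contribute in 2-u steps):
  M: 0.08714304×0.11842546 = 0.010320
  M+2: 0.08714304×0.45140909 + 0.41611392×0.11842546 = 0.088616
  M+4: 0.08714304×0.43016546 + 0.41611392×0.45140909 + 0.49674304×0.11842546 = 0.284151
  M+6: 0.41611392×0.43016546 + 0.49674304×0.45140909 = 0.403232
  M+8: 0.49674304×0.43016546 = 0.213682
Scale to base peak (0.403232) = 100: 2.6 : 22.0 : 70.5 : 100.0 : 53.0

2.6 : 22.0 : 70.5 : 100.0 : 53.0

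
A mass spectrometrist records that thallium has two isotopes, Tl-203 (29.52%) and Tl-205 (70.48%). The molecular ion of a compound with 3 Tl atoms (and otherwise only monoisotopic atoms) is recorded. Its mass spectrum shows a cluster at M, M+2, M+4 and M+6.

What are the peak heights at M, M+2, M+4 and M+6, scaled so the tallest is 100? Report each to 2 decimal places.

5.85 : 41.88 : 100.00 : 79.58

Each Tl atom is independently Tl-203 (p = 0.2952) or Tl-205 (q = 0.7048); the cluster is the binomial expansion (p + q)^3.
P(M) = 0.2952^3 = 0.025725
P(M+2) = 3 × 0.2952^2 × 0.7048^1 = 0.184255
P(M+4) = 3 × 0.2952^1 × 0.7048^2 = 0.439916
P(M+6) = 0.7048^3 = 0.350104
The M+4 peak is largest (0.439916); scaling to 100 gives 5.85 : 41.88 : 100.00 : 79.58.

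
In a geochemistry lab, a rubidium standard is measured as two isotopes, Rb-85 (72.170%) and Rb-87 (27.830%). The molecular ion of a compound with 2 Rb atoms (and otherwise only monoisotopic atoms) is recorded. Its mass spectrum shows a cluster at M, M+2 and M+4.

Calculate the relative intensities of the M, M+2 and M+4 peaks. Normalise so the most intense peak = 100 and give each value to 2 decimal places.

Expanding (0.72170 + 0.27830)^2:
P(M) = 0.72170^2 = 0.520851
P(M+2) = 2 × 0.72170^1 × 0.27830^1 = 0.401698
P(M+4) = 0.27830^2 = 0.077451
The M peak is largest (0.520851); scaling to 100 gives 100.00 : 77.12 : 14.87.

100.00 : 77.12 : 14.87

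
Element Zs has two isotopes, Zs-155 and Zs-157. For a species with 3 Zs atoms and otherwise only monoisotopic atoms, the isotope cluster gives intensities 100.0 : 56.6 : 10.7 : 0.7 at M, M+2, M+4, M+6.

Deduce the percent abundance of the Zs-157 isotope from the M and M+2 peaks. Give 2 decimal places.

Write p for the Zs-155 fraction. I(M+2)/I(M) = [C(3,1)·p^2·(1−p)] / p^3 = 3·(1−p)/p = 56.6/100.0 = 0.5660
(1−p)/p = 0.5660/3 = 0.1887  ⇒  p = 1/(1 + 0.1887) = 0.8413
Zs-155: 84.13%, Zs-157: 15.87%.

15.87%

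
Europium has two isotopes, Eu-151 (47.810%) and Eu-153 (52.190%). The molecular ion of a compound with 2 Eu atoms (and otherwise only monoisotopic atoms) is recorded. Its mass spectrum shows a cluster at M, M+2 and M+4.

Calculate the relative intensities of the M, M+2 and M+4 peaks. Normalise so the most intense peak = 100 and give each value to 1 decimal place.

Each Eu atom is independently Eu-151 (p = 0.47810) or Eu-153 (q = 0.52190); the cluster is the binomial expansion (p + q)^2.
P(M) = 0.47810^2 = 0.228580
P(M+2) = 2 × 0.47810^1 × 0.52190^1 = 0.499041
P(M+4) = 0.52190^2 = 0.272380
The M+2 peak is largest (0.499041); scaling to 100 gives 45.8 : 100.0 : 54.6.

45.8 : 100.0 : 54.6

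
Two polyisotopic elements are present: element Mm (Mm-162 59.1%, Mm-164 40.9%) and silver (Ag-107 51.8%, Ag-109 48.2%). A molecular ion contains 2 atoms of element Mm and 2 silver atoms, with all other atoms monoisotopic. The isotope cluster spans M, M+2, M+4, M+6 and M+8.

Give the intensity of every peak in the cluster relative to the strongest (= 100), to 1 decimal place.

Element Mm pattern (n=2): 0.349281 : 0.483438 : 0.167281
Silver pattern (n=2): 0.268324 : 0.499352 : 0.232324
Convolve the two distributions (both contribute in 2-u steps):
  M: 0.349281×0.268324 = 0.093720
  M+2: 0.349281×0.499352 + 0.483438×0.268324 = 0.304132
  M+4: 0.349281×0.232324 + 0.483438×0.499352 + 0.167281×0.268324 = 0.367438
  M+6: 0.483438×0.232324 + 0.167281×0.499352 = 0.195846
  M+8: 0.167281×0.232324 = 0.038863
Scale to base peak (0.367438) = 100: 25.5 : 82.8 : 100.0 : 53.3 : 10.6

25.5 : 82.8 : 100.0 : 53.3 : 10.6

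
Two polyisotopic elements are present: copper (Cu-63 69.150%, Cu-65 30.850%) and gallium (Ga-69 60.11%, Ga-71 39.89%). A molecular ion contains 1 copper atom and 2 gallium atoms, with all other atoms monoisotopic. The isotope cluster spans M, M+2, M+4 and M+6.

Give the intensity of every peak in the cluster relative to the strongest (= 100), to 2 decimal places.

Copper pattern (n=1): 0.6915 : 0.3085
Gallium pattern (n=2): 0.36132121 : 0.47955758 : 0.15912121
Convolve the two distributions (both contribute in 2-u steps):
  M: 0.6915×0.36132121 = 0.249854
  M+2: 0.6915×0.47955758 + 0.3085×0.36132121 = 0.443082
  M+4: 0.6915×0.15912121 + 0.3085×0.47955758 = 0.257976
  M+6: 0.3085×0.15912121 = 0.049089
Scale to base peak (0.443082) = 100: 56.39 : 100.00 : 58.22 : 11.08

56.39 : 100.00 : 58.22 : 11.08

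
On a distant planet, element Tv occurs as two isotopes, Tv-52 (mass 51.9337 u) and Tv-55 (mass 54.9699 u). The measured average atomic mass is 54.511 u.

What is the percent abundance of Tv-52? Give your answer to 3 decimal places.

Writing the weighted mean with unknown fraction x of Tv-52:
51.9337·x + 54.9699·(1 − x) = 54.511
(51.9337 − 54.9699)·x = 54.511 − 54.9699
x = -0.4589 / -3.0362 = 0.15114 → 15.114% Tv-52, 84.886% Tv-55.

15.114%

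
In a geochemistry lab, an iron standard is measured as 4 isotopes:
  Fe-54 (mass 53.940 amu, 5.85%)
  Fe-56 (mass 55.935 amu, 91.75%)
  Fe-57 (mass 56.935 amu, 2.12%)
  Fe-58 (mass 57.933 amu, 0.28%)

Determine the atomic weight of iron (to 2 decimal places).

55.85 amu

The abundance-weighted mean is 0.0585 × 53.940 + 0.9175 × 55.935 + 0.0212 × 56.935 + 0.0028 × 57.933
= 3.1555 + 51.3204 + 1.2070 + 0.1622 = 55.8451 amu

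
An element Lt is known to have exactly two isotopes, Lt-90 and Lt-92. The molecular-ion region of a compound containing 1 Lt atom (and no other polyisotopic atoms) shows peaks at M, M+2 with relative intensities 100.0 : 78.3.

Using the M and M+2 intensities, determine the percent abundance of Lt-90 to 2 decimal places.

56.09%

Let p = fractional abundance of Lt-90. I(M+2)/I(M) = [C(1,1)·p^0·(1−p)] / p^1 = 1·(1−p)/p = 78.3/100.0 = 0.7830
(1−p)/p = 0.7830/1 = 0.7830  ⇒  p = 1/(1 + 0.7830) = 0.5609
Lt-90: 56.09%, Lt-92: 43.91%.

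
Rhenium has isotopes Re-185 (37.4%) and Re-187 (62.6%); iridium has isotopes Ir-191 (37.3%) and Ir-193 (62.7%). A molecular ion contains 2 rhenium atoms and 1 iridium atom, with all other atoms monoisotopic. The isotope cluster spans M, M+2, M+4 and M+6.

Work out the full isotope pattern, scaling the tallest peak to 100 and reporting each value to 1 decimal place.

Rhenium pattern (n=2): 0.139876 : 0.468248 : 0.391876
Iridium pattern (n=1): 0.3730 : 0.6270
Convolve the two distributions (both contribute in 2-u steps):
  M: 0.139876×0.3730 = 0.052174
  M+2: 0.139876×0.6270 + 0.468248×0.3730 = 0.262359
  M+4: 0.468248×0.6270 + 0.391876×0.3730 = 0.439761
  M+6: 0.391876×0.6270 = 0.245706
Scale to base peak (0.439761) = 100: 11.9 : 59.7 : 100.0 : 55.9

11.9 : 59.7 : 100.0 : 55.9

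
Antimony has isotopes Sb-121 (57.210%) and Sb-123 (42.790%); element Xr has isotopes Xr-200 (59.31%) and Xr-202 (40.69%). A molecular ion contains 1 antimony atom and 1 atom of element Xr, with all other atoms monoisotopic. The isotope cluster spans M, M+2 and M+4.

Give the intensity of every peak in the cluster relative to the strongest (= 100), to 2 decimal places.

69.73 : 100.00 : 35.78

Antimony pattern (n=1): 0.5721 : 0.4279
Element Xr pattern (n=1): 0.5931 : 0.4069
Convolve the two distributions (both contribute in 2-u steps):
  M: 0.5721×0.5931 = 0.339313
  M+2: 0.5721×0.4069 + 0.4279×0.5931 = 0.486575
  M+4: 0.4279×0.4069 = 0.174113
Scale to base peak (0.486575) = 100: 69.73 : 100.00 : 35.78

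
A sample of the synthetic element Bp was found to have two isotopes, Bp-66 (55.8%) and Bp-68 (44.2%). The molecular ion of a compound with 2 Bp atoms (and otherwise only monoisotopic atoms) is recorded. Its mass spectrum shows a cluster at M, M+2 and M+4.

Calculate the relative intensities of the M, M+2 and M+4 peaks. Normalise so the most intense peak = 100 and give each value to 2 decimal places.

Each Bp atom is independently Bp-66 (p = 0.558) or Bp-68 (q = 0.442); the cluster is the binomial expansion (p + q)^2.
P(M) = 0.558^2 = 0.311364
P(M+2) = 2 × 0.558^1 × 0.442^1 = 0.493272
P(M+4) = 0.442^2 = 0.195364
The M+2 peak is largest (0.493272); scaling to 100 gives 63.12 : 100.00 : 39.61.

63.12 : 100.00 : 39.61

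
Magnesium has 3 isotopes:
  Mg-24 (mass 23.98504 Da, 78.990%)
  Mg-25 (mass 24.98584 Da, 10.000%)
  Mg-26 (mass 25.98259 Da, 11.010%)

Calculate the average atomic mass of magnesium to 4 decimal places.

Weight each isotope mass by its fractional abundance: 0.78990 × 23.98504 + 0.10000 × 24.98584 + 0.11010 × 25.98259
= 18.945783 + 2.498584 + 2.860683 = 24.305050 Da

24.3051 Da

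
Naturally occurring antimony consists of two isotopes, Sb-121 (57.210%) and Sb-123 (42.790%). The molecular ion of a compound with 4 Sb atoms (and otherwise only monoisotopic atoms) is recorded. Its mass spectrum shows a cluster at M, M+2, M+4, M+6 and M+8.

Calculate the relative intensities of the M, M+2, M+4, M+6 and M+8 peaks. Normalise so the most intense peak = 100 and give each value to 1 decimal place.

29.8 : 89.1 : 100.0 : 49.9 : 9.3

The 4 Sb atoms are independent, so intensities follow the terms of (0.57210 + 0.42790)^4.
P(M) = 0.57210^4 = 0.107124
P(M+2) = 4 × 0.57210^3 × 0.42790^1 = 0.320493
P(M+4) = 6 × 0.57210^2 × 0.42790^2 = 0.359567
P(M+6) = 4 × 0.57210^1 × 0.42790^3 = 0.179291
P(M+8) = 0.42790^4 = 0.033525
The M+4 peak is largest (0.359567); scaling to 100 gives 29.8 : 89.1 : 100.0 : 49.9 : 9.3.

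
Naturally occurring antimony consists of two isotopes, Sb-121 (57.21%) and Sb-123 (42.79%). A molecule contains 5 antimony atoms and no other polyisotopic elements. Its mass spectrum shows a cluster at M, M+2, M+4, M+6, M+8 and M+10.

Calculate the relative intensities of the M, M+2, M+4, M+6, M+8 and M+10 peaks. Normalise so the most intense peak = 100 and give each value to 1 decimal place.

Each Sb atom is independently Sb-121 (p = 0.5721) or Sb-123 (q = 0.4279); the cluster is the binomial expansion (p + q)^5.
P(M) = 0.5721^5 = 0.061286
P(M+2) = 5 × 0.5721^4 × 0.4279^1 = 0.229192
P(M+4) = 10 × 0.5721^3 × 0.4279^2 = 0.342847
P(M+6) = 10 × 0.5721^2 × 0.4279^3 = 0.256431
P(M+8) = 5 × 0.5721^1 × 0.4279^4 = 0.095898
P(M+10) = 0.4279^5 = 0.014345
The M+4 peak is largest (0.342847); scaling to 100 gives 17.9 : 66.8 : 100.0 : 74.8 : 28.0 : 4.2.

17.9 : 66.8 : 100.0 : 74.8 : 28.0 : 4.2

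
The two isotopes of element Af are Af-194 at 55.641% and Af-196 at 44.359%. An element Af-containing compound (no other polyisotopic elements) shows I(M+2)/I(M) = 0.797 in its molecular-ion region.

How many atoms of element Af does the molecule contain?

1

The M+2/M ratio from n Af atoms is n · q/p = n · 0.44359/0.55641.
n = 0.797 × 0.55641/0.44359 = 1.00 ≈ 1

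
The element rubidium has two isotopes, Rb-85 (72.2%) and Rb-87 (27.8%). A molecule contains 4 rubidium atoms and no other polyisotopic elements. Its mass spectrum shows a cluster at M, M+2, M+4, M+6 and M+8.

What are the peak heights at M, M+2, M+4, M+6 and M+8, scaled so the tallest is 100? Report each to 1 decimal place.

Expanding (0.722 + 0.278)^4:
P(M) = 0.722^4 = 0.271737
P(M+2) = 4 × 0.722^3 × 0.278^1 = 0.418520
P(M+4) = 6 × 0.722^2 × 0.278^2 = 0.241721
P(M+6) = 4 × 0.722^1 × 0.278^3 = 0.062049
P(M+8) = 0.278^4 = 0.005973
The M+2 peak is largest (0.418520); scaling to 100 gives 64.9 : 100.0 : 57.8 : 14.8 : 1.4.

64.9 : 100.0 : 57.8 : 14.8 : 1.4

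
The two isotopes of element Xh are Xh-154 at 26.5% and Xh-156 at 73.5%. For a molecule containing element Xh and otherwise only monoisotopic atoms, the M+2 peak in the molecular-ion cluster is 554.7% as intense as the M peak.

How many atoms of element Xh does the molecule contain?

For n independent Xh atoms, I(M+2)/I(M) = n · (abundance Xh-156) / (abundance Xh-154) = n · 0.735/0.265.
n = 5.547 × 0.265/0.735 = 2.00 ≈ 2

2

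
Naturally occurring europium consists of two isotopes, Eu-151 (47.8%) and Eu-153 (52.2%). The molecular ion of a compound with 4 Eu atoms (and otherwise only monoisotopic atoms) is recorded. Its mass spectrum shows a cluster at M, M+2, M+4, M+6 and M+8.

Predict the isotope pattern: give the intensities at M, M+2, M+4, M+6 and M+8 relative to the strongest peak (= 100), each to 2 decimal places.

Expanding (0.478 + 0.522)^4:
P(M) = 0.478^4 = 0.052205
P(M+2) = 4 × 0.478^3 × 0.522^1 = 0.228042
P(M+4) = 6 × 0.478^2 × 0.522^2 = 0.373549
P(M+6) = 4 × 0.478^1 × 0.522^3 = 0.271956
P(M+8) = 0.522^4 = 0.074248
The M+4 peak is largest (0.373549); scaling to 100 gives 13.98 : 61.05 : 100.00 : 72.80 : 19.88.

13.98 : 61.05 : 100.00 : 72.80 : 19.88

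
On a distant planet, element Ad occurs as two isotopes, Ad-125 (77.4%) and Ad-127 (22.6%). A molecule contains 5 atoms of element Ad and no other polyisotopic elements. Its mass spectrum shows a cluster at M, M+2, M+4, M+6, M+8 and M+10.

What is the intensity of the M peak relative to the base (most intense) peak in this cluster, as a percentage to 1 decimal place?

68.5%

Binomial terms of (0.774 + 0.226)^5: M 0.2778, M+2 0.4055, M+4 0.2368, M+6 0.0692, M+8 0.0101, M+10 0.0006 → M+2 is the base peak.
P(M+2) = C(5,1) × 0.774^4 × 0.226^1 = 5 × 0.35889205 × 0.2260 = 0.405548 (base)
P(M) = C(5,0) × 0.774^5 × 0.226^0 = 1 × 0.27778245 × 1.0000 = 0.277782
Relative intensity = 0.277782 / 0.405548 × 100 = 68.5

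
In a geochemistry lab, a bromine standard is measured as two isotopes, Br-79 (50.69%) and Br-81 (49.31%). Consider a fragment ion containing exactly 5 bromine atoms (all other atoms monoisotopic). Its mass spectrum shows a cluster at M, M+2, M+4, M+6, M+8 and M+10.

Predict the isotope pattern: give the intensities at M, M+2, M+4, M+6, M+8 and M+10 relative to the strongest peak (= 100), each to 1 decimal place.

10.6 : 51.4 : 100.0 : 97.3 : 47.3 : 9.2

Each Br atom is independently Br-79 (p = 0.5069) or Br-81 (q = 0.4931); the cluster is the binomial expansion (p + q)^5.
P(M) = 0.5069^5 = 0.033467
P(M+2) = 5 × 0.5069^4 × 0.4931^1 = 0.162777
P(M+4) = 10 × 0.5069^3 × 0.4931^2 = 0.316692
P(M+6) = 10 × 0.5069^2 × 0.4931^3 = 0.308070
P(M+8) = 5 × 0.5069^1 × 0.4931^4 = 0.149842
P(M+10) = 0.4931^5 = 0.029152
The M+4 peak is largest (0.316692); scaling to 100 gives 10.6 : 51.4 : 100.0 : 97.3 : 47.3 : 9.2.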